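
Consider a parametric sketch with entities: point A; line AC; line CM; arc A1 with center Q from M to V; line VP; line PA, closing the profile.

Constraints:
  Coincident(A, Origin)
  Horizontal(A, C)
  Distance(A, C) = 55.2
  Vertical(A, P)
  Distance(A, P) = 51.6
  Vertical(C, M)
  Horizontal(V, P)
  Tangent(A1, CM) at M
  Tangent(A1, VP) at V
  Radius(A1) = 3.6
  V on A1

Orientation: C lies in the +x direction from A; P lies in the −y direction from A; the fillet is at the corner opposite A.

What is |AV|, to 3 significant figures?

73.0

The virtual corner opposite A is at (55.2, -51.6). Since A1 is tangent to CM there, QM ⟂ CM and A1 meets VP tangentially, so QV is at right angles to VP, with radius 3.6, so the center Q sits 3.6 in from both sides at Q = (51.6, -48.0). That places the tangent points at M = (55.2, -48.0) on CM and V = (51.6, -51.6) on VP. Then |AV| = |V − A| = 73.0.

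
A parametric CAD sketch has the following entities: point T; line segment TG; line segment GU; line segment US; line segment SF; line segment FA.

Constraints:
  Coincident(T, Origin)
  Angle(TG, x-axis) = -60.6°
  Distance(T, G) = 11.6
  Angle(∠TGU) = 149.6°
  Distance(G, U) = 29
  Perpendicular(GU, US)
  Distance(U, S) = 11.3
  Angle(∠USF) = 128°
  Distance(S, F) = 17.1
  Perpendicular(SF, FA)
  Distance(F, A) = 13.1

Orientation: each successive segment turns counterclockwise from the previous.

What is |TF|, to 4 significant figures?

30.11

T is at the origin; TG runs at -60.6° with length 11.6, so G = (5.694, -10.11). ∠TGU = 149.6° gives GU at -30.20° from the x-axis; with |GU| = 29.0, U = (30.76, -24.69). GU is perpendicular to US, so US runs at 59.80°; with |US| = 11.3, S = (36.44, -14.93). ∠USF = 128.0° gives SF at 111.8° from the x-axis; with |SF| = 17.1, F = (30.09, 0.9498). Then |TF| = |F − T| = 30.11.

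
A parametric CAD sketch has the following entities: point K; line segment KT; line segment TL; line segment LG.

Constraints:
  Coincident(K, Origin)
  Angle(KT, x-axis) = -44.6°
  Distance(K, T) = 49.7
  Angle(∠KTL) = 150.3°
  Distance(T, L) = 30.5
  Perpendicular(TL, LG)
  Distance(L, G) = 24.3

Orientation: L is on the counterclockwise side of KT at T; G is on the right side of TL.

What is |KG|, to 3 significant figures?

88.4

K is at the origin; KT runs at -44.6° with length 49.7, so T = 49.7·(cos -44.6°, sin -44.6°) = (35.4, -34.9). ∠KTL = 150.3°, so TL runs at -44.6° + (180° − 150.3°) = -14.9° from the x-axis; with |TL| = 30.5, L = T + 30.5·(cos -14.9°, sin -14.9°) = (64.9, -42.7). TL ⟂ LG; with |LG| = 24.3 on the right of TL, G = L + 24.3·(-0.257, -0.966) = (58.6, -66.2). Then |KG| = |G − K| = 88.4.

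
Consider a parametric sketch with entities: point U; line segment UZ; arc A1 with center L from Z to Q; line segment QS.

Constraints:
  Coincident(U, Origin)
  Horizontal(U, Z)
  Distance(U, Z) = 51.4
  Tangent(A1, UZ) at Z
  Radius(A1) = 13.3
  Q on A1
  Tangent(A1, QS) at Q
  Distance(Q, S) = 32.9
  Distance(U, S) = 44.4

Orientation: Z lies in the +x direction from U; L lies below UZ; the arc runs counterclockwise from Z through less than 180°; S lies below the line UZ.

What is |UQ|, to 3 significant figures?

40.2

U is at the origin; UZ is horizontal with |UZ| = 51.4 and Z on the +x side, so Z = (51.4, 0.00). The tangent condition forces LZ to be normal to UZ, so L = Z + (0, -13.3) = (51.4, -13.3). Since LQ ⟂ QS (tangency), |LS| = √(13.3² + 32.9²) = 35.5 regardless of where Q sits on A1. So S lies on both circle(U, 44.4) and circle(L, 35.5); the below-UZ intersection is S = (24.8, -36.8). Q is the foot of the tangent from S: Q = (39.5, -7.37).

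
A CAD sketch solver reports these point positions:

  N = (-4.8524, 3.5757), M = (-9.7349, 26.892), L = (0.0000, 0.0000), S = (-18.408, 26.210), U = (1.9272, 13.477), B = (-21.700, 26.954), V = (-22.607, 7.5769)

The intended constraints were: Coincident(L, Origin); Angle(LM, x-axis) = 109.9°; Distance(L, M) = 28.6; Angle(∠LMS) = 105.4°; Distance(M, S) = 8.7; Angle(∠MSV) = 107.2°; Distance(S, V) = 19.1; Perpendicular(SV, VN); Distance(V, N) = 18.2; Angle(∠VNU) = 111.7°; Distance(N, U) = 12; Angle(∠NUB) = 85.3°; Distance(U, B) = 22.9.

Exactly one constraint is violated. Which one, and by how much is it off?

Distance(U, B) = 22.9 — off by 4.30.

L = (0.00, 0.00) ✓; LM at 109.9° ✓; |LM| = 28.60 ✓; ∠LMS = 105.4° ✓; |MS| = 8.700 ✓; ∠MSV = 107.2° ✓; |SV| = 19.10 ✓; ∠(SV, VN) = 90.00° ✓; |VN| = 18.20 ✓; ∠VNU = 111.7° ✓; |NU| = 12.00 ✓; ∠NUB = 85.30° ✓; |UB| = 27.20 ✗.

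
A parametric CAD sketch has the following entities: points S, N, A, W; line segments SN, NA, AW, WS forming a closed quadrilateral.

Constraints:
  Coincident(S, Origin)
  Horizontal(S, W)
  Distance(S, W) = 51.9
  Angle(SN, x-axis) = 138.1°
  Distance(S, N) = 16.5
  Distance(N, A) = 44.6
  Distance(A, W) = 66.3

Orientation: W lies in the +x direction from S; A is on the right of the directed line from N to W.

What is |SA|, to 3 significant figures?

33.5

S is at the origin; SW is horizontal with |SW| = 51.9 and W in +x, so W = (51.9, 0). SN runs at 138.1° with |SN| = 16.5, so N = (-12.3, 11.0). A is determined by |NA| = 44.6 and |AW| = 66.3 together: it lies at the intersection of circle(N, 44.6) and circle(W, 66.3). With |NW| = 65.1, the foot of the radical line on NW is 14.1 from N and the perpendicular offset is √(44.6² − 14.1²) = 42.3. Taking the right-of-NW solution: A = (-5.56, -33.1).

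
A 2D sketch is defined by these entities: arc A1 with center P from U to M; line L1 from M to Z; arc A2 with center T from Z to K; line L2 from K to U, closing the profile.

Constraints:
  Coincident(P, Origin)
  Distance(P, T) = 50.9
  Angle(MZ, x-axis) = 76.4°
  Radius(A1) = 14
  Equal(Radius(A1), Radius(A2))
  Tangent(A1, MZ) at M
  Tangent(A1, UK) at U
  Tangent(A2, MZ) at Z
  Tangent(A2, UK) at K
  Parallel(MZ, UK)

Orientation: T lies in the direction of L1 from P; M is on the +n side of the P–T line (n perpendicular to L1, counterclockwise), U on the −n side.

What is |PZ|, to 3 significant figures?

52.8

The slot axis is L1's direction at 76.4°, so u = (cos 76.4°, sin 76.4°) = (0.235, 0.972) and n = (−sin 76.4°, cos 76.4°) = (-0.972, 0.235). P is at the origin and T lies 50.9 along u from P, so T = 50.9·u = (12.0, 49.5). Tangency of A1 to both parallel lines with radius 14.0 puts M and U at P ± 14.0·n: M = (-13.6, 3.29), U = (13.6, -3.29). Equal radii place Z and K the same way about T: Z = T + 14.0·n = (-1.64, 52.8), K = T − 14.0·n = (25.6, 46.2). Then |PZ| = |Z − P| = 52.8.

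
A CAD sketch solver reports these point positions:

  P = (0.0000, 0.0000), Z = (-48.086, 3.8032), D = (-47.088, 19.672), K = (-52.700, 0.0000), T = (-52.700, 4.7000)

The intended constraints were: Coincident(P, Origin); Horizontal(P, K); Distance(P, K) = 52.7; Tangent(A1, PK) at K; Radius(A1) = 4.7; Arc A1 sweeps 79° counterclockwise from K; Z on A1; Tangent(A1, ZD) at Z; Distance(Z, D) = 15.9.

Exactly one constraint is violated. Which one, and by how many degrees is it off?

Tangent(A1, ZD) at Z — off by 7.40°.

P = (0.00, 0.00) ✓; P.y = 0.00, K.y = 0.00 ✓; |PK| = 52.70 ✓; ∠(TK, KP) = 90.00° ✓; |TK| = 4.700 ✓; bearing(T→Z) − bearing(T→K) = 79.00° ✓; |TZ| = 4.700 ✓; ∠(TZ, ZD) = 82.60° ✗; |ZD| = 15.90 ✓.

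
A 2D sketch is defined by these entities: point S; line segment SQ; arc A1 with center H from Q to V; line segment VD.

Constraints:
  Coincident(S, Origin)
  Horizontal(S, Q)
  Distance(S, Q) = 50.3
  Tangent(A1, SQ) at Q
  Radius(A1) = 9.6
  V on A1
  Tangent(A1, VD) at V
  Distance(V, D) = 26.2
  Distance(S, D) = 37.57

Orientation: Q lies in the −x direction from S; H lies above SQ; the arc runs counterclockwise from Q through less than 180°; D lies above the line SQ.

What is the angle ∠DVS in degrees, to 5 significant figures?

60.751°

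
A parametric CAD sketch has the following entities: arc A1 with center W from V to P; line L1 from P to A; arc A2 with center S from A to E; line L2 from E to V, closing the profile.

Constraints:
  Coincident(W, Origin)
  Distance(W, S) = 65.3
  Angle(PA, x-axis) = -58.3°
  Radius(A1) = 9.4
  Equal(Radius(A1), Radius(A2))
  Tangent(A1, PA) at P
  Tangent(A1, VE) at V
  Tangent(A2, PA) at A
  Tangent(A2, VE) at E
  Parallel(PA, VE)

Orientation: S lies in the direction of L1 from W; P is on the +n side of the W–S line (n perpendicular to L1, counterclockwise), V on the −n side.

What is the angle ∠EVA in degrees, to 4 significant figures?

16.06°

Tangency of A1 to both parallel lines with radius 9.4 puts P and V at W ± 9.4·n: P = (7.998, 4.939), V = (-7.998, -4.939). Equal radii place A and E the same way about S: A = S + 9.4·n = (42.31, -50.62), E = S − 9.4·n = (26.32, -60.50). Then cos ∠EVA = VE·VA / (|VE||VA|), giving 16.06°.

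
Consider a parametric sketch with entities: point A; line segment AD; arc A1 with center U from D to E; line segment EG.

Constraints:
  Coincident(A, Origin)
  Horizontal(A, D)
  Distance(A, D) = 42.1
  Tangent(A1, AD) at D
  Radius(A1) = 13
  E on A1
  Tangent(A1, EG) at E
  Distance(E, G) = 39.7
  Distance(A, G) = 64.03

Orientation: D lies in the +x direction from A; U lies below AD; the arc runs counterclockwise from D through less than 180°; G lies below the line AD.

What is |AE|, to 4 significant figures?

32.69

Checks: |UE| = 13.00 ✓; ∠(UE, EG) = 90.00° ✓; |EG| = 39.70 ✓; |AG| = 64.03 ✓.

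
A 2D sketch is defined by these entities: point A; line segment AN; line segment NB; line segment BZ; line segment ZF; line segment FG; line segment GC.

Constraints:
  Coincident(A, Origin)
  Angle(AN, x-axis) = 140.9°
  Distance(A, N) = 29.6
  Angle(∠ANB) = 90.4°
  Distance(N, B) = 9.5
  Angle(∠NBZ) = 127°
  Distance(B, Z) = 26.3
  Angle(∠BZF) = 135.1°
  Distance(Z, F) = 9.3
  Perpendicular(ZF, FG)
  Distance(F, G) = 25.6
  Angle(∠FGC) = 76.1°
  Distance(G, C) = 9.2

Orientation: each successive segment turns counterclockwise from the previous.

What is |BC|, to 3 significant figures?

19.6

A is at the origin; AN runs at 140.9° with length 29.6, so N = (-23.0, 18.7). ∠ANB = 90.4° gives NB at -130° from the x-axis; with |NB| = 9.5, B = (-29.0, 11.3). ∠NBZ = 127.0° gives BZ at -76.5° from the x-axis; with |BZ| = 26.3, Z = (-22.9, -14.2). ∠BZF = 135.1° gives ZF at -31.6° from the x-axis; with |ZF| = 9.3, F = (-15.0, -19.1). ZF is perpendicular to FG, so FG runs at 58.4°; with |FG| = 25.6, G = (-1.54, 2.70). ∠FGC = 76.1° gives GC at 162° from the x-axis; with |GC| = 9.2, C = (-10.3, 5.49). Then |BC| = |C − B| = 19.6.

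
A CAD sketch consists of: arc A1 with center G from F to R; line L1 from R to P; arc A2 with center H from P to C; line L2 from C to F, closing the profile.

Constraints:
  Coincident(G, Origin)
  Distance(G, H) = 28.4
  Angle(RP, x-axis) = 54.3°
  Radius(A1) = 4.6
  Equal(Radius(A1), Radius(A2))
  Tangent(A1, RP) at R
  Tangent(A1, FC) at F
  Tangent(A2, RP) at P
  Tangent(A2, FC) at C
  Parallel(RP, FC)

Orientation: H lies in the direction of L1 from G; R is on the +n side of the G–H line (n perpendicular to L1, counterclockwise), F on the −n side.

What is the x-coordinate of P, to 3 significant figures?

12.8

The slot axis is L1's direction at 54.3°, so u = (cos 54.3°, sin 54.3°) = (0.584, 0.812) and n = (−sin 54.3°, cos 54.3°) = (-0.812, 0.584). G is at the origin and H lies 28.4 along u from G, so H = 28.4·u = (16.6, 23.1). Tangency of A1 to both parallel lines with radius 4.6 puts R and F at G ± 4.6·n: R = (-3.74, 2.68), F = (3.74, -2.68). Equal radii place P and C the same way about H: P = H + 4.6·n = (12.8, 25.7), C = H − 4.6·n = (20.3, 20.4). So P.x = 12.8.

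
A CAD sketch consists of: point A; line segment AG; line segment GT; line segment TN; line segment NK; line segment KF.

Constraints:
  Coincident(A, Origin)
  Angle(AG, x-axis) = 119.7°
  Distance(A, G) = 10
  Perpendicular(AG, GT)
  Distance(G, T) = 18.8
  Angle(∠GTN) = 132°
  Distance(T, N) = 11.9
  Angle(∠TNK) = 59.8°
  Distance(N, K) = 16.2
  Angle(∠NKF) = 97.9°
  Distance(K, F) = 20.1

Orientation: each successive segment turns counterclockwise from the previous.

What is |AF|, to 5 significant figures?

17.268

∠TNK = 59.8° gives NK at 17.900° from the x-axis; with |NK| = 16.2, K = (-8.4041, -7.2760). ∠NKF = 97.9° gives KF at 100.00° from the x-axis; with |KF| = 20.1, F = (-11.894, 12.519). Then |AF| = |F − A| = 17.268.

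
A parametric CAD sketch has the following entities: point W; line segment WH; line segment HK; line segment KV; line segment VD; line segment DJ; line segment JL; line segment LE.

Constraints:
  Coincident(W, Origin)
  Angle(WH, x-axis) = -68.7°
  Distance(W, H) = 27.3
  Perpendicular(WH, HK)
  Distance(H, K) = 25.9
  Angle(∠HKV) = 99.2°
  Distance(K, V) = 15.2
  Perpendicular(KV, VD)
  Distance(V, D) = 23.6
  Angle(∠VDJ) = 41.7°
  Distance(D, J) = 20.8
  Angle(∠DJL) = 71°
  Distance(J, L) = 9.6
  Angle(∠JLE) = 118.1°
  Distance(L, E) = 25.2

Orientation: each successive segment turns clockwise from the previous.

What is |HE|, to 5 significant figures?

34.297

W is at the origin; WH runs at -68.7° with length 27.3, so H = (9.9168, -25.435). The perpendicularity gives HK at right angles to WH, so HK runs at -158.70°; with |HK| = 25.9, K = (-14.214, -34.843). ∠HKV = 99.2° gives KV at 120.50° from the x-axis; with |KV| = 15.2, V = (-21.929, -21.747). KV ⟂ VD, so VD runs at 30.500°; with |VD| = 23.6, D = (-1.5942, -9.7687). ∠VDJ = 41.7° gives DJ at -107.80° from the x-axis; with |DJ| = 20.8, J = (-7.9526, -29.573). ∠DJL = 71.0° gives JL at 143.20° from the x-axis; with |JL| = 9.6, L = (-15.640, -23.822). ∠JLE = 118.1° gives LE at 81.300° from the x-axis; with |LE| = 25.2, E = (-11.828, 1.0877). Then |HE| = |E − H| = 34.297.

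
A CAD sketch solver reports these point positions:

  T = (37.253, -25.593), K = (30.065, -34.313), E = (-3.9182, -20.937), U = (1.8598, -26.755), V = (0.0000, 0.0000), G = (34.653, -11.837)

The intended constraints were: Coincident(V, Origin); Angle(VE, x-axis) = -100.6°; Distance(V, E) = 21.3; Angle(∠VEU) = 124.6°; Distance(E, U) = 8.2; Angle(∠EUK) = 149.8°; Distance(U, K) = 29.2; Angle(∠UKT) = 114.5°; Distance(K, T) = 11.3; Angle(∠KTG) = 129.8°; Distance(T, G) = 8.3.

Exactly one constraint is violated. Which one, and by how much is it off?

Distance(T, G) = 8.3 — off by 5.70.

V = (0.00, 0.00) ✓; VE at -100.6° ✓; |VE| = 21.30 ✓; ∠VEU = 124.6° ✓; |EU| = 8.200 ✓; ∠EUK = 149.8° ✓; |UK| = 29.20 ✓; ∠UKT = 114.5° ✓; |KT| = 11.30 ✓; ∠KTG = 129.8° ✓; |TG| = 14.00 ✗.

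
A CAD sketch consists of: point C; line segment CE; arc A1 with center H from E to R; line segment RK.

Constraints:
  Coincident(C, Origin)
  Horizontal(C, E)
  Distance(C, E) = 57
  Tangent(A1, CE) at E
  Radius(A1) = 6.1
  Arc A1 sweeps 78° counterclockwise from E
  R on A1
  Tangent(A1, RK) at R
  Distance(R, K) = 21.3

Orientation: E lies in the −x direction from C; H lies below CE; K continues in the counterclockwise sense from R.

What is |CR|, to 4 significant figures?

63.15

A1 meets CE tangentially, so HE is at right angles to CE, so H = E + (0, -6.1) = (-57.00, -6.100). On A1, E sits at bearing 90° from H; a 78° counterclockwise sweep puts R at bearing 168°, so R = H + 6.1·(cos 168°, sin 168°) = (-62.97, -4.832). Then |CR| = |R − C| = 63.15.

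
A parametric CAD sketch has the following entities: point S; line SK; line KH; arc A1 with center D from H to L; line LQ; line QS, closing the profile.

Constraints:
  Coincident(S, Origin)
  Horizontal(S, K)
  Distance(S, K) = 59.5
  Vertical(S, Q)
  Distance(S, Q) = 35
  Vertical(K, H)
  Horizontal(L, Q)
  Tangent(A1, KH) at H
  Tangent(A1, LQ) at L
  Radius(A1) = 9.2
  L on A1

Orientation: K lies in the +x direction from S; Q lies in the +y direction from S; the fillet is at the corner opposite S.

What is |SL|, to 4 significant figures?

61.28

The virtual corner opposite S is at (59.50, 35.00). A1 meets KH tangentially, so DH is at right angles to KH and the tangent condition forces DL to be normal to LQ, with radius 9.2, so the center D sits 9.2 in from both sides at D = (50.30, 25.80). That places the tangent points at H = (59.50, 25.80) on KH and L = (50.30, 35.00) on LQ. Then |SL| = |L − S| = 61.28.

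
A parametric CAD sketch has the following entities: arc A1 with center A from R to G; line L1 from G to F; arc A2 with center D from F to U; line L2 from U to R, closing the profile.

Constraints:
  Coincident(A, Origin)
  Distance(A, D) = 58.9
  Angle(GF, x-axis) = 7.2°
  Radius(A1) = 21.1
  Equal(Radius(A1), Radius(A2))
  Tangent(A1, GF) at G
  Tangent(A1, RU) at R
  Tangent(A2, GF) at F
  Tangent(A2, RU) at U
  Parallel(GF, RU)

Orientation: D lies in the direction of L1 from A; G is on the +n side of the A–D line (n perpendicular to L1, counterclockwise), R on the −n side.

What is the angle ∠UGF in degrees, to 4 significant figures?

35.62°

Tangency of A1 to both parallel lines with radius 21.1 puts G and R at A ± 21.1·n: G = (-2.645, 20.93), R = (2.645, -20.93). Equal radii place F and U the same way about D: F = D + 21.1·n = (55.79, 28.32), U = D − 21.1·n = (61.08, -13.55). Then cos ∠UGF = GU·GF / (|GU||GF|), giving 35.62°.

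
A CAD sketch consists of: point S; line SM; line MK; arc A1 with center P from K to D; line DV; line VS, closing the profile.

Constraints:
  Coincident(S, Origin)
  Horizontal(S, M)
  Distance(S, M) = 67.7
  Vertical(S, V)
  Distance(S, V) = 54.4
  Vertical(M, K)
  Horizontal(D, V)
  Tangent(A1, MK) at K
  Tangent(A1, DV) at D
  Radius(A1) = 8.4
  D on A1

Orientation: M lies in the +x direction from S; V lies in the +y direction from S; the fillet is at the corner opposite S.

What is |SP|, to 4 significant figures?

75.05

S is at the origin; S and M share the same y with |SM| = 67.7 and M on the +x side, so M = (67.70, 0.000). SV is vertical with |SV| = 54.4 and V on the +y side, so V = (0.000, 54.40). The virtual corner opposite S is at (67.70, 54.40). Tangency of A1 to MK means the radius PK is perpendicular to MK and the tangent condition forces PD to be normal to DV, with radius 8.4, so the center P sits 8.4 in from both sides at P = (59.30, 46.00). Then |SP| = |P − S| = 75.05.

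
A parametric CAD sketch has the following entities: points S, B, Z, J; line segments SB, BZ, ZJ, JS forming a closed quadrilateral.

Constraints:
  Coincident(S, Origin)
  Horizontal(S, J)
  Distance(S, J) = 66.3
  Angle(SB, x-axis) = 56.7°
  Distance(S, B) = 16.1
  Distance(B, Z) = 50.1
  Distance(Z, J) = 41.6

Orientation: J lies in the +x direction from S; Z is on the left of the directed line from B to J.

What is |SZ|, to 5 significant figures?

64.955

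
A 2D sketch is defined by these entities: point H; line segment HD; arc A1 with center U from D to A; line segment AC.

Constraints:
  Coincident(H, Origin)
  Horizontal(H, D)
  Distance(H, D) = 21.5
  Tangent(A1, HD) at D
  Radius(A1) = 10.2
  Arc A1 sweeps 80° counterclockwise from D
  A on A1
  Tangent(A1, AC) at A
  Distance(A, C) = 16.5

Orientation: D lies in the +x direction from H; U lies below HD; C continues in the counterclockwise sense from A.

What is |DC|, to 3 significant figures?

27.9

H is at the origin; HD is horizontal with |HD| = 21.5 and D on the +x side, so D = (21.5, 0.00). The tangent condition forces UD to be normal to HD, so U = D + (0, -10.2) = (21.5, -10.2). On A1, D sits at bearing 90° from U; an 80° counterclockwise sweep puts A at bearing 170°, so A = U + 10.2·(cos 170°, sin 170°) = (11.5, -8.43). Tangency of A1 to AC means the radius UA is perpendicular to AC, so AC runs along (−sin 170°, cos 170°); with |AC| = 16.5, C = (8.59, -24.7). Then |DC| = |C − D| = 27.9.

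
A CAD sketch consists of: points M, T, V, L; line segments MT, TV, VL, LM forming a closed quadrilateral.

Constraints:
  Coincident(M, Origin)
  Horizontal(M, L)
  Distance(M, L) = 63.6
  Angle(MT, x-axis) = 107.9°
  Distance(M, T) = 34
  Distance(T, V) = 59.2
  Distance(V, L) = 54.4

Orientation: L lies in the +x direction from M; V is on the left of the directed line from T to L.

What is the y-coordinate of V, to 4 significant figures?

51.34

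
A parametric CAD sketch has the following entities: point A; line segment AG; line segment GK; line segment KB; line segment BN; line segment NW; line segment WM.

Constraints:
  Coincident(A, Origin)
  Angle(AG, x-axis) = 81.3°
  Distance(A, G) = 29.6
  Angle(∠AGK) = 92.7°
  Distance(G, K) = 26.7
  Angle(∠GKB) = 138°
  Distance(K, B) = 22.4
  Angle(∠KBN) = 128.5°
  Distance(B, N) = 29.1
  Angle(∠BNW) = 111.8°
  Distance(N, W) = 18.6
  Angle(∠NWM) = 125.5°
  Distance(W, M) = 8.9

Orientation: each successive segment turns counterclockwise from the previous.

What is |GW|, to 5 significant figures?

55.310

A is at the origin; AG runs at 81.3° with length 29.6, so G = (4.4773, 29.259). ∠AGK = 92.7° gives GK at 168.60° from the x-axis; with |GK| = 26.7, K = (-21.696, 34.537). ∠GKB = 138.0° gives KB at -149.40° from the x-axis; with |KB| = 22.4, B = (-40.977, 23.134). ∠KBN = 128.5° gives BN at -97.900° from the x-axis; with |BN| = 29.1, N = (-44.976, -5.6895). ∠BNW = 111.8° gives NW at -29.700° from the x-axis; with |NW| = 18.6, W = (-28.820, -14.905). Then |GW| = |W − G| = 55.310.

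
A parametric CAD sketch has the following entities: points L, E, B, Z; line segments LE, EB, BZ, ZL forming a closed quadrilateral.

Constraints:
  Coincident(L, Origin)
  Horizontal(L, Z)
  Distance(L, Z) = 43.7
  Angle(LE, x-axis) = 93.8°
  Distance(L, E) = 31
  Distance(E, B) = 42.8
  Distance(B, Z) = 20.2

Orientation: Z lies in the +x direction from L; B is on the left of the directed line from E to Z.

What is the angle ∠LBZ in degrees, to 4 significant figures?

76.08°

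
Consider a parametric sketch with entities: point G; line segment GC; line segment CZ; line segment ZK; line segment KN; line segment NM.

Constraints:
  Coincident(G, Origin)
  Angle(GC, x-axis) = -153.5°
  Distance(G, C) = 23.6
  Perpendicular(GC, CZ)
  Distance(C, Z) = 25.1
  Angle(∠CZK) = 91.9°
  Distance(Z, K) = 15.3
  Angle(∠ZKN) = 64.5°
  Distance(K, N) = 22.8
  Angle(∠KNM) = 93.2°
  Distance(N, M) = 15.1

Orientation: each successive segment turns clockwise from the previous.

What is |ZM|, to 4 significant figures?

17.10

G is at the origin; GC runs at -153.5° with length 23.6, so C = (-21.12, -10.53). GC is perpendicular to CZ, so CZ runs at 116.5°; with |CZ| = 25.1, Z = (-32.32, 11.93). ∠CZK = 91.9° gives ZK at 28.40° from the x-axis; with |ZK| = 15.3, K = (-18.86, 19.21). ∠ZKN = 64.5° gives KN at -87.10° from the x-axis; with |KN| = 22.8, N = (-17.71, -3.561). ∠KNM = 93.2° gives NM at -173.9° from the x-axis; with |NM| = 15.1, M = (-32.72, -5.166). Then |ZM| = |M − Z| = 17.10.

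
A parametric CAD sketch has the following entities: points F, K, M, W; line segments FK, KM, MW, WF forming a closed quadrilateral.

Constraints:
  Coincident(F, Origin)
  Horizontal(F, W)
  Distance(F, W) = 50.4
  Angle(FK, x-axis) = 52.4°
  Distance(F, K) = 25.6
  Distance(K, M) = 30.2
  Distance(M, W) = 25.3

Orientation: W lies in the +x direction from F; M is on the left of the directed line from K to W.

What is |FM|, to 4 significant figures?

51.81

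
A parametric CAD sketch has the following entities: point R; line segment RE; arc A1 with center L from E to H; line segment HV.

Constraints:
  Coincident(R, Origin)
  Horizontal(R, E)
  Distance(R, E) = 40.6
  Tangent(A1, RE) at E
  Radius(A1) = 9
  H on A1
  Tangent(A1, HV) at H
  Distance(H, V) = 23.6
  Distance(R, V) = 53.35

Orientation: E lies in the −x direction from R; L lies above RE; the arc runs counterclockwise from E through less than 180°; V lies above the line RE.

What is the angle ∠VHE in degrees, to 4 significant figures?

124.2°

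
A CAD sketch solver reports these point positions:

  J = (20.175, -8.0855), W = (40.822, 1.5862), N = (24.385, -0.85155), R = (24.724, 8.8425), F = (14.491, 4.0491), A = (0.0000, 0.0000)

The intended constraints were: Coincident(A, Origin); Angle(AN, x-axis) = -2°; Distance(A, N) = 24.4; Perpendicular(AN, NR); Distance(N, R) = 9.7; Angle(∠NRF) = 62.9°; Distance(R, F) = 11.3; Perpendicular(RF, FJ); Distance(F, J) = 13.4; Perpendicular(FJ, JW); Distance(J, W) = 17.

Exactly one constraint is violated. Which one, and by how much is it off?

Distance(J, W) = 17 — off by 5.80.

A = (0.00, 0.00) ✓; AN at -2.000° ✓; |AN| = 24.40 ✓; ∠(AN, NR) = 90.00° ✓; |NR| = 9.700 ✓; ∠NRF = 62.90° ✓; |RF| = 11.30 ✓; ∠(RF, FJ) = 90.00° ✓; |FJ| = 13.40 ✓; ∠(FJ, JW) = 90.00° ✓; |JW| = 22.80 ✗.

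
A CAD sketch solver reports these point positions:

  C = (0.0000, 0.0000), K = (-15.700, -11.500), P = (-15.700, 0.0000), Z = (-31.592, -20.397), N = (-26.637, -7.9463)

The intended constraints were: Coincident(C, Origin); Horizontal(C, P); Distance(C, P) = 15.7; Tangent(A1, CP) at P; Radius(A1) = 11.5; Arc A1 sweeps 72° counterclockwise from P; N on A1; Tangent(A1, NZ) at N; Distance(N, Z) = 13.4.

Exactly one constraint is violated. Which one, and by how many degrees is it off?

Tangent(A1, NZ) at N — off by 3.70°.

C = (0.00, 0.00) ✓; C.y = 0.00, P.y = 0.00 ✓; |CP| = 15.70 ✓; ∠(KP, PC) = 90.00° ✓; |KP| = 11.50 ✓; bearing(K→N) − bearing(K→P) = 72.00° ✓; |KN| = 11.50 ✓; ∠(KN, NZ) = 93.70° ✗; |NZ| = 13.40 ✓.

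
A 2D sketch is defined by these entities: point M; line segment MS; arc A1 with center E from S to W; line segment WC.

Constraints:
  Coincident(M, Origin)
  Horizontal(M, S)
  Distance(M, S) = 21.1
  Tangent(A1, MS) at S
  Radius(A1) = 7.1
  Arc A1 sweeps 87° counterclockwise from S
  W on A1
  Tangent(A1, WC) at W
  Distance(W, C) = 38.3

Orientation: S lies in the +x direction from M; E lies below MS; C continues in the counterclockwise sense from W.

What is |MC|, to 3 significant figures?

46.6

On A1, S sits at bearing 90° from E; an 87° counterclockwise sweep puts W at bearing 177°, so W = E + 7.1·(cos 177°, sin 177°) = (14.0, -6.73). Since A1 is tangent to WC there, EW ⟂ WC, so WC runs along (−sin 177°, cos 177°); with |WC| = 38.3, C = (12.0, -45.0). Then |MC| = |C − M| = 46.6.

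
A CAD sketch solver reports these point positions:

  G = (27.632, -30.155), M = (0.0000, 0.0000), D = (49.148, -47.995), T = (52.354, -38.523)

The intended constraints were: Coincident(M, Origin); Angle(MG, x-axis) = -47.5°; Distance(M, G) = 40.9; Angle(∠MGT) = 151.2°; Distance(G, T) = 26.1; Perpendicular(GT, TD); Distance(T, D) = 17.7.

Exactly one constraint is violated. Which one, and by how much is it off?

Distance(T, D) = 17.7 — off by 7.70.

M = (0.00, 0.00) ✓; MG at -47.50° ✓; |MG| = 40.90 ✓; ∠MGT = 151.2° ✓; |GT| = 26.10 ✓; ∠(GT, TD) = 90.00° ✓; |TD| = 10.00 ✗.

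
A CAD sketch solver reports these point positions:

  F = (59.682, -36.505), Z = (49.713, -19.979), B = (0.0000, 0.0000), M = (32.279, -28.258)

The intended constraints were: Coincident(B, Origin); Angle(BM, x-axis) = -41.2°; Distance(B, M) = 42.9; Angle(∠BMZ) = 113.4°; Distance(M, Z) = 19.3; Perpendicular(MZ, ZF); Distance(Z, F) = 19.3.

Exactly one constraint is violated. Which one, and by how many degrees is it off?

Perpendicular(MZ, ZF) — off by 5.70°.

B = (0.00, 0.00) ✓; BM at -41.20° ✓; |BM| = 42.90 ✓; ∠BMZ = 113.4° ✓; |MZ| = 19.30 ✓; ∠(MZ, ZF) = 84.30° ✗; |ZF| = 19.30 ✓.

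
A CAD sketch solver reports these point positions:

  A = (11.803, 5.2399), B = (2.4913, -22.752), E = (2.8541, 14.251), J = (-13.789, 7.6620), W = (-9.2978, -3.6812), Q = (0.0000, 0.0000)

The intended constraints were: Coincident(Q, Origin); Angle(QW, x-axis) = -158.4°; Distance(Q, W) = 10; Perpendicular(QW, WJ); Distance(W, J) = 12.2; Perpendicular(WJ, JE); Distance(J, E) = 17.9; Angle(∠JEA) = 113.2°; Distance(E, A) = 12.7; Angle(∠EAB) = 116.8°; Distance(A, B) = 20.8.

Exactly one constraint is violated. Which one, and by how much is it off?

Distance(A, B) = 20.8 — off by 8.70.

Q = (0.00, 0.00) ✓; QW at -158.4° ✓; |QW| = 10.00 ✓; ∠(QW, WJ) = 90.00° ✓; |WJ| = 12.20 ✓; ∠(WJ, JE) = 90.00° ✓; |JE| = 17.90 ✓; ∠JEA = 113.2° ✓; |EA| = 12.70 ✓; ∠EAB = 116.8° ✓; |AB| = 29.50 ✗.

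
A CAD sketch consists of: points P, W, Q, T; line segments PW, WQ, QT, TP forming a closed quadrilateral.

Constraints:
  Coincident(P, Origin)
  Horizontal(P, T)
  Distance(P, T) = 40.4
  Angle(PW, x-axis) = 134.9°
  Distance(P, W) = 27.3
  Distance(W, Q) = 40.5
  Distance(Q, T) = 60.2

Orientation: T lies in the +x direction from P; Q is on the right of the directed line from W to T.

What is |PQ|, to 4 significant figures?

26.43

P is at the origin; PT is horizontal with |PT| = 40.4 and T in +x, so T = (40.4, 0). PW runs at 134.9° with |PW| = 27.3, so W = (-19.27, 19.34). Q is determined by |WQ| = 40.5 and |QT| = 60.2 together: it lies at the intersection of circle(W, 40.5) and circle(T, 60.2). With |WT| = 62.73, the foot of the radical line on WT is 15.55 from W and the perpendicular offset is √(40.5² − 15.55²) = 37.40. Taking the right-of-WT solution: Q = (-16.01, -21.03).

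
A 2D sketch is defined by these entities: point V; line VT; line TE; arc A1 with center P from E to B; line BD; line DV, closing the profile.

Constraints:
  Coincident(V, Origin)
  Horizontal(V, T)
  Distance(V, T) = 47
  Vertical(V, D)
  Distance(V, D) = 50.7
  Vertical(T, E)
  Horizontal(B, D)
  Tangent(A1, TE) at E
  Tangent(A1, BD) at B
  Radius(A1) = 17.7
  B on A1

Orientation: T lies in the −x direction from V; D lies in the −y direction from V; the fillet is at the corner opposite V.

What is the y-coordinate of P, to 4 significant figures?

-33.00

V is at the origin; VT is horizontal with |VT| = 47.0 and T on the −x side, so T = (-47.00, 0.000). V and D share the same x with |VD| = 50.7 and D on the −y side, so D = (0.000, -50.70). The virtual corner opposite V is at (-47.00, -50.70). A1 meets TE tangentially, so PE is at right angles to TE and the tangent condition forces PB to be normal to BD, with radius 17.7, so the center P sits 17.7 in from both sides at P = (-29.30, -33.00). So P.y = -33.00.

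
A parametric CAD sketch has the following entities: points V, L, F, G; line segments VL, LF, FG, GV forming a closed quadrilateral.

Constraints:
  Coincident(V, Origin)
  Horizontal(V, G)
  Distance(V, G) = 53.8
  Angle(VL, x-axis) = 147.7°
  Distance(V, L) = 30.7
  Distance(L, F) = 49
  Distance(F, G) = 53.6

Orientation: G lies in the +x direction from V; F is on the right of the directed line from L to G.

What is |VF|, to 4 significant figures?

22.27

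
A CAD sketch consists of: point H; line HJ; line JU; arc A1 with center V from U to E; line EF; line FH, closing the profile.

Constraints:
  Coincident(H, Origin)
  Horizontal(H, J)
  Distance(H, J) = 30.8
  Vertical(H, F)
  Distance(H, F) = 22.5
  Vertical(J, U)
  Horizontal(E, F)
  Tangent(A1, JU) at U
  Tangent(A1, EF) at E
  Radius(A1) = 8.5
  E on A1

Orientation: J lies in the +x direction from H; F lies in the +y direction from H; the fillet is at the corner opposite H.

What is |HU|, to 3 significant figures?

33.8

The virtual corner opposite H is at (30.8, 22.5). A1 meets JU tangentially, so VU is at right angles to JU and tangency of A1 to EF means the radius VE is perpendicular to EF, with radius 8.5, so the center V sits 8.5 in from both sides at V = (22.3, 14.0). That places the tangent points at U = (30.8, 14.0) on JU and E = (22.3, 22.5) on EF. Then |HU| = |U − H| = 33.8.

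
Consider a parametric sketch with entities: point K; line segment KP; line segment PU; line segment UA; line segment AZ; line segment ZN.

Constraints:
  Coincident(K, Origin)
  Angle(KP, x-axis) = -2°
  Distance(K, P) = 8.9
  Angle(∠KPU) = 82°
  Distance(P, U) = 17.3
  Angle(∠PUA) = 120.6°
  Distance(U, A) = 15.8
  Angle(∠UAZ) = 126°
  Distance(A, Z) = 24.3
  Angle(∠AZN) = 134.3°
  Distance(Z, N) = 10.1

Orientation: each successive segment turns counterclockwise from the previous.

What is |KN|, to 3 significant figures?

31.1

∠UAZ = 126.0° gives AZ at -151° from the x-axis; with |AZ| = 24.3, Z = (-28.5, 11.5). ∠AZN = 134.3° gives ZN at -105° from the x-axis; with |ZN| = 10.1, N = (-31.0, 1.78). Then |KN| = |N − K| = 31.1.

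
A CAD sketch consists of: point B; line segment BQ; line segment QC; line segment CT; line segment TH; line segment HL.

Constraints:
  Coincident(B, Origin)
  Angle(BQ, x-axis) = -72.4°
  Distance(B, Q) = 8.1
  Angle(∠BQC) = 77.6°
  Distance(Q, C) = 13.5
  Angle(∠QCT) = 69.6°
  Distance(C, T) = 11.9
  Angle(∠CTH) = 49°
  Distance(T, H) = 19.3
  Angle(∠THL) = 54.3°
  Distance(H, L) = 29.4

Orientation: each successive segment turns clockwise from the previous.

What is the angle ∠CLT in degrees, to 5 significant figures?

25.949°

B is at the origin; BQ runs at -72.4° with length 8.1, so Q = (2.4492, -7.7208). ∠BQC = 77.6° gives QC at -174.80° from the x-axis; with |QC| = 13.5, C = (-10.995, -8.9444). ∠QCT = 69.6° gives CT at 74.800° from the x-axis; with |CT| = 11.9, T = (-7.8752, 2.5393). ∠CTH = 49.0° gives TH at -56.200° from the x-axis; with |TH| = 19.3, H = (2.8613, -13.499). ∠THL = 54.3° gives HL at 178.10° from the x-axis; with |HL| = 29.4, L = (-26.523, -12.524). Then cos ∠CLT = LC·LT / (|LC||LT|), giving 25.949°.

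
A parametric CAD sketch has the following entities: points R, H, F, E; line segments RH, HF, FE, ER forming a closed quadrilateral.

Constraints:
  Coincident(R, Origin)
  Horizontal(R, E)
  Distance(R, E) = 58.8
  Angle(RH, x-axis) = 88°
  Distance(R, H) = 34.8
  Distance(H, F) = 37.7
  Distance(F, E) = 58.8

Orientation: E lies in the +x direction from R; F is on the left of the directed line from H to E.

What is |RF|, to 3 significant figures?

63.3

Checks: |HF| = 37.70 ✓; |FE| = 58.80 ✓.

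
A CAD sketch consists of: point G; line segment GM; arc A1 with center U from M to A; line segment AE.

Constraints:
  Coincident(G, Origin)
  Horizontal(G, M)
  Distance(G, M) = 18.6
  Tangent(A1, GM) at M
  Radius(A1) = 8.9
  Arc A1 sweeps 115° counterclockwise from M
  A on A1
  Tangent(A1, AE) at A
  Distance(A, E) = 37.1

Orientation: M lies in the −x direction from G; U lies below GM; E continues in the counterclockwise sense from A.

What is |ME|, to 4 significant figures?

46.91

G is at the origin; GM is horizontal with |GM| = 18.6 and M on the −x side, so M = (-18.60, 0.000). The tangent condition forces UM to be normal to GM, so U = M + (0, -8.9) = (-18.60, -8.900). On A1, M sits at bearing 90° from U; a 115° counterclockwise sweep puts A at bearing 205°, so A = U + 8.9·(cos 205°, sin 205°) = (-26.67, -12.66). A1 meets AE tangentially, so UA is at right angles to AE, so AE runs along (−sin 205°, cos 205°); with |AE| = 37.1, E = (-10.99, -46.29). Then |ME| = |E − M| = 46.91.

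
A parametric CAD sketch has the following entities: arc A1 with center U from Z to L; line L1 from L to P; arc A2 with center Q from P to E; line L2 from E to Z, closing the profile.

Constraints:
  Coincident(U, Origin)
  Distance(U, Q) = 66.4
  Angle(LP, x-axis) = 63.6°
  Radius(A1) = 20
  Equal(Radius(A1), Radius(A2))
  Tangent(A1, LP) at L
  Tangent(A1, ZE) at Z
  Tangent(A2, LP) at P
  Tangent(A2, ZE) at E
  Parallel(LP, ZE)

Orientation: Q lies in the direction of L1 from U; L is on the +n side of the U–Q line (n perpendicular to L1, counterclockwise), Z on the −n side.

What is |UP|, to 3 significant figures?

69.3

The slot axis is L1's direction at 63.6°, so u = (cos 63.6°, sin 63.6°) = (0.445, 0.896) and n = (−sin 63.6°, cos 63.6°) = (-0.896, 0.445). U is at the origin and Q lies 66.4 along u from U, so Q = 66.4·u = (29.5, 59.5). Tangency of A1 to both parallel lines with radius 20.0 puts L and Z at U ± 20.0·n: L = (-17.9, 8.89), Z = (17.9, -8.89). Equal radii place P and E the same way about Q: P = Q + 20.0·n = (11.6, 68.4), E = Q − 20.0·n = (47.4, 50.6). Then |UP| = |P − U| = 69.3.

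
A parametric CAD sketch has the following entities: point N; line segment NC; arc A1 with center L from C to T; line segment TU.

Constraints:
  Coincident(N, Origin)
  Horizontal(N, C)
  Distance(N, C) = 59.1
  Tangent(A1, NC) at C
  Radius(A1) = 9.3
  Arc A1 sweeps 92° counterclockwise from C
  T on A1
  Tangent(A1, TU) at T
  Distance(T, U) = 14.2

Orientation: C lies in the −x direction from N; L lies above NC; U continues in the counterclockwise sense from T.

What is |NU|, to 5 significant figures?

55.654

On A1, C sits at bearing -90° from L; a 92° counterclockwise sweep puts T at bearing 2°, so T = L + 9.3·(cos 2°, sin 2°) = (-49.806, 9.6246). The tangent condition forces LT to be normal to TU, so TU runs along (−sin 2°, cos 2°); with |TU| = 14.2, U = (-50.301, 23.816). Then |NU| = |U − N| = 55.654.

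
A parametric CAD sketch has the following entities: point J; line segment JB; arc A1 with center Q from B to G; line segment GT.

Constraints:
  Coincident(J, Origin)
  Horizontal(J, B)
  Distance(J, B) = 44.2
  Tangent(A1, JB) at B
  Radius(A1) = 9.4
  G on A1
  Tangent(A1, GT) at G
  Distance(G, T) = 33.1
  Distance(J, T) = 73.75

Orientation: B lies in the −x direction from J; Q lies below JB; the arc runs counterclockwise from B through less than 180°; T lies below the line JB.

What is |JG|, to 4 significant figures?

53.57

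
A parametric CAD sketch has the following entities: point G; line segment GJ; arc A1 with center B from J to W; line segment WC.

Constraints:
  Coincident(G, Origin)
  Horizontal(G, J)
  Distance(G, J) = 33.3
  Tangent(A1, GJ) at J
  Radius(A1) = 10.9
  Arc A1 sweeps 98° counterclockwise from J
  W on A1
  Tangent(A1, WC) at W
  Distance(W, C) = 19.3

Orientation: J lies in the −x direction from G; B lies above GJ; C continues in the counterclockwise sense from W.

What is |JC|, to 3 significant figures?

32.6

G is at the origin; G and J share the same y with |GJ| = 33.3 and J on the −x side, so J = (-33.3, 0.00). A1 meets GJ tangentially, so BJ is at right angles to GJ, so B = J + (0, 10.9) = (-33.3, 10.9). On A1, J sits at bearing -90° from B; a 98° counterclockwise sweep puts W at bearing 8°, so W = B + 10.9·(cos 8°, sin 8°) = (-22.5, 12.4). A1 meets WC tangentially, so BW is at right angles to WC, so WC runs along (−sin 8°, cos 8°); with |WC| = 19.3, C = (-25.2, 31.5). Then |JC| = |C − J| = 32.6.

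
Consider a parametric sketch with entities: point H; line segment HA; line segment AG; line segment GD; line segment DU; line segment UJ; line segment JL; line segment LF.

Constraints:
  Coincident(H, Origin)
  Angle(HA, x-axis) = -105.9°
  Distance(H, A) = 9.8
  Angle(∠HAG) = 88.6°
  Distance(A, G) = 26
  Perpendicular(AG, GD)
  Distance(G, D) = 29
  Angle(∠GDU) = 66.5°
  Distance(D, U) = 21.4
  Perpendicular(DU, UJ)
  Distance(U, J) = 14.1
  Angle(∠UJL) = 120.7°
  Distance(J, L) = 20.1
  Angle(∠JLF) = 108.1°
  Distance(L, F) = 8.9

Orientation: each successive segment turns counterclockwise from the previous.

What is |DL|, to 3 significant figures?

24.7

H is at the origin; HA runs at -105.9° with length 9.8, so A = (-2.68, -9.43). ∠HAG = 88.6° gives AG at -14.5° from the x-axis; with |AG| = 26.0, G = (22.5, -15.9). AG is perpendicular to GD, so GD runs at 75.5°; with |GD| = 29.0, D = (29.7, 12.1). ∠GDU = 66.5° gives DU at -171° from the x-axis; with |DU| = 21.4, U = (8.61, 8.79). DU is perpendicular to UJ, so UJ runs at -81.0°; with |UJ| = 14.1, J = (10.8, -5.13). ∠UJL = 120.7° gives JL at -21.7° from the x-axis; with |JL| = 20.1, L = (29.5, -12.6). Then |DL| = |L − D| = 24.7.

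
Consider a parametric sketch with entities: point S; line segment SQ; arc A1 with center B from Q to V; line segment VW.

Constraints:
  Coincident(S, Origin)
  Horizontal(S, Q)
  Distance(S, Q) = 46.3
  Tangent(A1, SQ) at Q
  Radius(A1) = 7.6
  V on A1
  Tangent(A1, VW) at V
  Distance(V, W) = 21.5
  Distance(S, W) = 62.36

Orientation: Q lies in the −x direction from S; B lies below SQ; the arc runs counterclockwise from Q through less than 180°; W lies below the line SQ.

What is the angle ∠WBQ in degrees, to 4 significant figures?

156.3°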